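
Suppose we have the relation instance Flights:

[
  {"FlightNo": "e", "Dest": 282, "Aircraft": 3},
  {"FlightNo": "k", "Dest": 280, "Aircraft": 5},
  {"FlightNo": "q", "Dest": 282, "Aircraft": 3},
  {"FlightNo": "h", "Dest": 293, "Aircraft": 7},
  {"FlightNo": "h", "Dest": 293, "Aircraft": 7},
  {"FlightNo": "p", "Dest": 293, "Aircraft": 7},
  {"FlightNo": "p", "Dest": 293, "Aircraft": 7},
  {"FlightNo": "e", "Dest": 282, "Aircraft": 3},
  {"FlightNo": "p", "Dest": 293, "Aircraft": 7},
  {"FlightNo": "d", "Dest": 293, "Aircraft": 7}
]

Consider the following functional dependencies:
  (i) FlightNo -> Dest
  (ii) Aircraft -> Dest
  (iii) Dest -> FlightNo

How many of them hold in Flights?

2

(i) FlightNo -> Dest: every LHS value maps to a single RHS value — holds.
(ii) Aircraft -> Dest: every LHS value maps to a single RHS value — holds.
(iii) Dest -> FlightNo: Dest=282: 3 rows → FlightNo takes values {e, q} — violation; Dest=293: 6 rows → FlightNo takes values {h, p, d} — violation — fails.
2 of the 3 dependencies hold.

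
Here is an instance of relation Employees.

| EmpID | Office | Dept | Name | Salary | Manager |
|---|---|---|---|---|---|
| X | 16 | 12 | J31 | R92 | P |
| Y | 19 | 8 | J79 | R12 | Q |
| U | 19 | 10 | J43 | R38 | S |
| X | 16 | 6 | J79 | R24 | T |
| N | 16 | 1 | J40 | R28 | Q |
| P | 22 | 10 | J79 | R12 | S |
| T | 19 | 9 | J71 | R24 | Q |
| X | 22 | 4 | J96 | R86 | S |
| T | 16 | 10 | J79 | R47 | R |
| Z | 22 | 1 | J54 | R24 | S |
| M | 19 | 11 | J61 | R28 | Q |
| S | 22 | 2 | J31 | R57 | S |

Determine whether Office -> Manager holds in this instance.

No

Office=16: 4 rows → Manager takes values {P, T, Q, R} — violation
Office=19: 4 rows → Manager takes values {Q, S} — violation
Office=22: 4 rows → Manager = S, S, S, S ✓
Two rows agree on Office but differ on Manager, so Office -> Manager does not hold.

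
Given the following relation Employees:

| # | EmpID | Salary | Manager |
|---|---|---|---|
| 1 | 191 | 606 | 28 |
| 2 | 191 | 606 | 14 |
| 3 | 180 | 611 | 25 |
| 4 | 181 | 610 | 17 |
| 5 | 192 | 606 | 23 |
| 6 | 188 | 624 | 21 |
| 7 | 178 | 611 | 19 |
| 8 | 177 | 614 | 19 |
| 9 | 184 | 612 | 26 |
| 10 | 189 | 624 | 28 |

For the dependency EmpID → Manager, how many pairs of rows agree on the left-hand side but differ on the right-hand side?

1

EmpID=191: violating pairs (1,2) — 1 pair.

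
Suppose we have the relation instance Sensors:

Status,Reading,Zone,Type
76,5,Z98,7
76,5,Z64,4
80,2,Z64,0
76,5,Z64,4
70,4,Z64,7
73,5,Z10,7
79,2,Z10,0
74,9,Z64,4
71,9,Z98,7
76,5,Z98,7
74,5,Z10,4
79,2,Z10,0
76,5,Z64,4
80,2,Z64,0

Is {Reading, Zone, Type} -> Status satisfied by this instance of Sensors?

Yes

(Reading=5, Zone=Z98, Type=7): 2 rows → Status = 76, 76 ✓
(Reading=5, Zone=Z64, Type=4): 3 rows → Status = 76, 76, 76 ✓
(Reading=2, Zone=Z64, Type=0): 2 rows → Status = 80, 80 ✓
(Reading=4, Zone=Z64, Type=7): 1 row → Status = 70 ✓
(Reading=5, Zone=Z10, Type=7): 1 row → Status = 73 ✓
(Reading=2, Zone=Z10, Type=0): 2 rows → Status = 79, 79 ✓
(Reading=9, Zone=Z64, Type=4): 1 row → Status = 74 ✓
(Reading=9, Zone=Z98, Type=7): 1 row → Status = 71 ✓
(Reading=5, Zone=Z10, Type=4): 1 row → Status = 74 ✓
Every {Reading, Zone, Type} value is associated with a single Status value, so {Reading, Zone, Type} -> Status holds.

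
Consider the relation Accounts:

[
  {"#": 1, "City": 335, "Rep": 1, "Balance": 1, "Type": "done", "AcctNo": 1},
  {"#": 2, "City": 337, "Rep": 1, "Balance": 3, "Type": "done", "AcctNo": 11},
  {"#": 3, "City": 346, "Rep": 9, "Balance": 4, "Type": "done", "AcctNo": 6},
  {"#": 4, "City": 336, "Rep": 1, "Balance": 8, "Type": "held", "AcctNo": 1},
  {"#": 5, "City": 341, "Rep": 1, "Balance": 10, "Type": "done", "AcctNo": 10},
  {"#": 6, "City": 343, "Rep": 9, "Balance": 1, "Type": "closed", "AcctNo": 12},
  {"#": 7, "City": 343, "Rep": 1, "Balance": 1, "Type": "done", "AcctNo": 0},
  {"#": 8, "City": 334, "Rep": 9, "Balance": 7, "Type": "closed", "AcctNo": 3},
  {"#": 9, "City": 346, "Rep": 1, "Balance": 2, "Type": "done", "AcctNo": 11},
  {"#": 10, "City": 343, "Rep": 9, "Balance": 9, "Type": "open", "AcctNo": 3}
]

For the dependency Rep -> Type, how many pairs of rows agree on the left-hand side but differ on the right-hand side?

Rep=1: violating pairs (1,4), (2,4), (4,5), (4,7), (4,9) — 5 pairs.
Rep=9: violating pairs (3,6), (3,8), (3,10), (6,10), (8,10) — 5 pairs.

10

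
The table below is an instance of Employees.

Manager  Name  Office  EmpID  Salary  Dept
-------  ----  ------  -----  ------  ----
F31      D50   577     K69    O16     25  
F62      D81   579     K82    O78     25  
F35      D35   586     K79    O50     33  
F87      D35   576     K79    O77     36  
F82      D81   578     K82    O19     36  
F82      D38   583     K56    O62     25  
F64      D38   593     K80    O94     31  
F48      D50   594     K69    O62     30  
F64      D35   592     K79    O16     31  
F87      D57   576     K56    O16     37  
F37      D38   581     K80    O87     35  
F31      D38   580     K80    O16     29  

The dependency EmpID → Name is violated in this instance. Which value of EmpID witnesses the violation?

K56

EmpID=K69: 2 rows → Name = D50, D50 ✓
EmpID=K82: 2 rows → Name = D81, D81 ✓
EmpID=K79: 3 rows → Name = D35, D35, D35 ✓
EmpID=K56: 2 rows → Name takes values {D38, D57} — violation
EmpID=K80: 3 rows → Name = D38, D38, D38 ✓
The only EmpID value with inconsistent Name is EmpID=K56.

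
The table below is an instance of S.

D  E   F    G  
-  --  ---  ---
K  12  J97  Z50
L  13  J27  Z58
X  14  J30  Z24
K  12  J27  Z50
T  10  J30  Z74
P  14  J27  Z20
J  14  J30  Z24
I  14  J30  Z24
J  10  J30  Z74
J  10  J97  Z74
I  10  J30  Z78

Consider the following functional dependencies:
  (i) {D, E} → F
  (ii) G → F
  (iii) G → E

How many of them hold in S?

(i) {D, E} → F: (D=K, E=12): 2 rows → F takes values {J97, J27} — violation; (D=J, E=10): 2 rows → F takes values {J30, J97} — violation — fails.
(ii) G → F: G=Z50: 2 rows → F takes values {J97, J27} — violation; G=Z74: 3 rows → F takes values {J30, J97} — violation — fails.
(iii) G → E: every LHS value maps to a single RHS value — holds.
1 of the 3 dependencies holds.

1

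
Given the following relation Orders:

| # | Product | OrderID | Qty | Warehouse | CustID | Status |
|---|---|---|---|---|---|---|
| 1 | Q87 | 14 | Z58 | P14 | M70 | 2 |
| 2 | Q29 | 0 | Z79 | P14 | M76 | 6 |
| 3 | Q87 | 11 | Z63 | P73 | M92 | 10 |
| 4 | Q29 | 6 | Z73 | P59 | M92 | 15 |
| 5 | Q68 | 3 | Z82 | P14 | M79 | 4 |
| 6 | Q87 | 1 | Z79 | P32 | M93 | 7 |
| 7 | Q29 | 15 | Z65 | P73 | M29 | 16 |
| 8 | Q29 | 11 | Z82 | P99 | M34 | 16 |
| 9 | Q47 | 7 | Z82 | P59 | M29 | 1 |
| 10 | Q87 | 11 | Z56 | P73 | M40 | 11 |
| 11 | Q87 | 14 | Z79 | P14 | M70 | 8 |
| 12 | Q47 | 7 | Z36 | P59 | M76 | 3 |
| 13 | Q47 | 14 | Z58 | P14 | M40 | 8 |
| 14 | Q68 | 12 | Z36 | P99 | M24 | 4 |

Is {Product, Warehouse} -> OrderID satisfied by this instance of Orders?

Yes

(Product=Q87, Warehouse=P14): rows 1, 11 → OrderID = 14, 14 ✓
(Product=Q29, Warehouse=P14): row 2 → OrderID = 0 ✓
(Product=Q87, Warehouse=P73): rows 3, 10 → OrderID = 11, 11 ✓
(Product=Q29, Warehouse=P59): row 4 → OrderID = 6 ✓
(Product=Q68, Warehouse=P14): row 5 → OrderID = 3 ✓
(Product=Q87, Warehouse=P32): row 6 → OrderID = 1 ✓
(Product=Q29, Warehouse=P73): row 7 → OrderID = 15 ✓
(Product=Q29, Warehouse=P99): row 8 → OrderID = 11 ✓
(Product=Q47, Warehouse=P59): rows 9, 12 → OrderID = 7, 7 ✓
(Product=Q47, Warehouse=P14): row 13 → OrderID = 14 ✓
(Product=Q68, Warehouse=P99): row 14 → OrderID = 12 ✓
Every {Product, Warehouse} value is associated with a single OrderID value, so {Product, Warehouse} -> OrderID holds.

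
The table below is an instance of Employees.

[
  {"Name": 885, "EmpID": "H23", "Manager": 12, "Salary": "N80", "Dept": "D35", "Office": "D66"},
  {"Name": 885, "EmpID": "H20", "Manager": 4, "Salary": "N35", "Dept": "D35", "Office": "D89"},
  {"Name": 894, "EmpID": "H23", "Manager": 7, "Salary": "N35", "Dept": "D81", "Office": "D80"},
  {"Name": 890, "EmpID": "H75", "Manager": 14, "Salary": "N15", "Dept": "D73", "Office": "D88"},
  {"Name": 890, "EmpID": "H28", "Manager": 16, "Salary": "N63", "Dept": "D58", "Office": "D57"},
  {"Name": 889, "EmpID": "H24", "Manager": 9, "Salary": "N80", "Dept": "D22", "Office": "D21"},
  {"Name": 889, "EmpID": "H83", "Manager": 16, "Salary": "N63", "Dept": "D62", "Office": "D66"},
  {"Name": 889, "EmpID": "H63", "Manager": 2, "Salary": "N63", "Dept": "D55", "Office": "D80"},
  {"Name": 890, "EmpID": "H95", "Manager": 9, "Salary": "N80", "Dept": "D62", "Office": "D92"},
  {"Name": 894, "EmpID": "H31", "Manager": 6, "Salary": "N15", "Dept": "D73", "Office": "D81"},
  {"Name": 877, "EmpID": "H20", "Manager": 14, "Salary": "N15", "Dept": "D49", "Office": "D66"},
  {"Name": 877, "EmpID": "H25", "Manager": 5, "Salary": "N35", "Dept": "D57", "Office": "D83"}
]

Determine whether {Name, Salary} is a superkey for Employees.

No

Two distinct rows share (Name=889, Salary=N63), so {Name, Salary} does not determine every attribute — not a superkey.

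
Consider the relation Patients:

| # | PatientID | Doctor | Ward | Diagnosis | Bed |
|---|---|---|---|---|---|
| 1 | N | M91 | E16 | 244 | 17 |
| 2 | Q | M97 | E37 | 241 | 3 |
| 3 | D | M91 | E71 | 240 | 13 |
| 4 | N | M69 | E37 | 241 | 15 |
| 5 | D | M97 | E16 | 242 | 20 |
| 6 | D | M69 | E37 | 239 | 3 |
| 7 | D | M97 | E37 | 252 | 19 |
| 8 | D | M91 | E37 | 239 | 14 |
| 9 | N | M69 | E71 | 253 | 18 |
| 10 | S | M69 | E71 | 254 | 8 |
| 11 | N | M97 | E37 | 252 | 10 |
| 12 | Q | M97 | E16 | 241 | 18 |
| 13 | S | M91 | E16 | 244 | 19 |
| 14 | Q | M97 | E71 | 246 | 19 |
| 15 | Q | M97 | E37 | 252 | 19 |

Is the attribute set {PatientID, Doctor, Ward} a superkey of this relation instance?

No

Rows 2 and 15 have the same {PatientID, Doctor, Ward} value (PatientID=Q, Doctor=M97, Ward=E37) but are distinct tuples, so {PatientID, Doctor, Ward} does not determine every attribute — not a superkey.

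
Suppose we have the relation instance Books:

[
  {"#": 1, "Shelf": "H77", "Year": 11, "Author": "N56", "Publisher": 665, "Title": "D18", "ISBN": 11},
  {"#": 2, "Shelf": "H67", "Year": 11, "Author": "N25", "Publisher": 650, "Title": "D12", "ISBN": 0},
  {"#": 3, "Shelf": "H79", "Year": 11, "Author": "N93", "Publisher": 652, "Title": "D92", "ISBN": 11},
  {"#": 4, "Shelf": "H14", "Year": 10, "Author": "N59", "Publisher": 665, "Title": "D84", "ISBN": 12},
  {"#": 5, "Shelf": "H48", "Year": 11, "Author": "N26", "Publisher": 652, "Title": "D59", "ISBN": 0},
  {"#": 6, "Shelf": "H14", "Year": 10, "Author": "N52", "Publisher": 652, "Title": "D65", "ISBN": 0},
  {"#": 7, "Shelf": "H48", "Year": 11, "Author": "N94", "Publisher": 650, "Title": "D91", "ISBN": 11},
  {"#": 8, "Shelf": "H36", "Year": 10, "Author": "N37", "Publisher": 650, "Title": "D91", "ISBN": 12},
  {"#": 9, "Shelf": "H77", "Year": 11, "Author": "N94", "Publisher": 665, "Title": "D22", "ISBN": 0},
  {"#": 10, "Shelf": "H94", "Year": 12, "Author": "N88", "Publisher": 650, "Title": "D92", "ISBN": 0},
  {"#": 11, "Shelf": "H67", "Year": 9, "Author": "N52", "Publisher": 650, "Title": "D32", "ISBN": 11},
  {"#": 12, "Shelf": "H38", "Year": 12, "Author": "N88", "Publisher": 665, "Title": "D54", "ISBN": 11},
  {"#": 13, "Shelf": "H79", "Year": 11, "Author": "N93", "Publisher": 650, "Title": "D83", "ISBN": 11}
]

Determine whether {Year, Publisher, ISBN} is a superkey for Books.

No

Rows 7 and 13 have the same {Year, Publisher, ISBN} value (Year=11, Publisher=650, ISBN=11) but are distinct tuples, so {Year, Publisher, ISBN} does not determine every attribute — not a superkey.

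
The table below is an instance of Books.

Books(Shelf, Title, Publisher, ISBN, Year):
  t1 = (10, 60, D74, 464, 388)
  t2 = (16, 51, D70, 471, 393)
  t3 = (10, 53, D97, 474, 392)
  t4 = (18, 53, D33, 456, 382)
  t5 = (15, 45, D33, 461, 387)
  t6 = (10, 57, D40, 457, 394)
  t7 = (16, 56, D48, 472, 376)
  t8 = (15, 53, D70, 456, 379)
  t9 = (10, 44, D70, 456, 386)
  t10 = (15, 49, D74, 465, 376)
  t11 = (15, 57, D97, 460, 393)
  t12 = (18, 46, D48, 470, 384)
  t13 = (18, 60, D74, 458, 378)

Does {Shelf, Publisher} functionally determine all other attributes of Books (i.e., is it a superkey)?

Yes

All 13 rows have distinct {Shelf, Publisher} values, so {Shelf, Publisher} → (all attributes) holds and {Shelf, Publisher} is a superkey.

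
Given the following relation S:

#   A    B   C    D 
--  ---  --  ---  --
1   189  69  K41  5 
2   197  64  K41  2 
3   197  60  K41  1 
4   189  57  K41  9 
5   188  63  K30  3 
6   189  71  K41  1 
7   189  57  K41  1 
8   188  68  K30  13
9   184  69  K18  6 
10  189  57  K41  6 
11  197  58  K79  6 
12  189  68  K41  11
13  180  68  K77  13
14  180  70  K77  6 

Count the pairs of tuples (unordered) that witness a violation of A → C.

A=189: all 6 rows agree on C — 0 pairs.
A=197: violating pairs (2,11), (3,11) — 2 pairs.
A=188: all 2 rows agree on C — 0 pairs.
A=180: all 2 rows agree on C — 0 pairs.

2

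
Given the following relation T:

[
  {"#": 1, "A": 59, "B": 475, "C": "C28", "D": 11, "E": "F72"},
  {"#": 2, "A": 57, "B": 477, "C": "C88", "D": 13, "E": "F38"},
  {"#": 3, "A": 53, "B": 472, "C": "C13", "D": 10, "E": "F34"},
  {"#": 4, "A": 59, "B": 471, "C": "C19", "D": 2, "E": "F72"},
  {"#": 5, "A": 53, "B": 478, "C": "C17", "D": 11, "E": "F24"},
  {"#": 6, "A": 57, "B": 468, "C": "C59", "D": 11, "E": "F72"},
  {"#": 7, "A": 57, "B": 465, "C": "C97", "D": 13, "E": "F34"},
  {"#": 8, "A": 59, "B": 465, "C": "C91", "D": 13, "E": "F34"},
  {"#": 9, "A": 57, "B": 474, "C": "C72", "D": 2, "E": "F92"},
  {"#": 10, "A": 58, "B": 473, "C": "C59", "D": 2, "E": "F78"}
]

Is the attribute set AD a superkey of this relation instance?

No

Rows 2 and 7 have the same AD value (A=57, D=13) but are distinct tuples, so AD does not determine every attribute — not a superkey.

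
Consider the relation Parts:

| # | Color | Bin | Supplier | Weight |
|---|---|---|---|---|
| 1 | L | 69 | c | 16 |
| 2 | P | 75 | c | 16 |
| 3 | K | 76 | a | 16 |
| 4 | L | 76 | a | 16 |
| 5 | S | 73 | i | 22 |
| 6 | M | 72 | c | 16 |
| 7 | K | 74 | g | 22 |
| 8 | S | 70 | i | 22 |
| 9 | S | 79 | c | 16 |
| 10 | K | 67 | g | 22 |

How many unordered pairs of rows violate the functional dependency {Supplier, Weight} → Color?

(Supplier=c, Weight=16): violating pairs (1,2), (1,6), (1,9), (2,6), (2,9), (6,9) — 6 pairs.
(Supplier=a, Weight=16): violating pairs (3,4) — 1 pair.
(Supplier=i, Weight=22): all 2 rows agree on Color — 0 pairs.
(Supplier=g, Weight=22): all 2 rows agree on Color — 0 pairs.

7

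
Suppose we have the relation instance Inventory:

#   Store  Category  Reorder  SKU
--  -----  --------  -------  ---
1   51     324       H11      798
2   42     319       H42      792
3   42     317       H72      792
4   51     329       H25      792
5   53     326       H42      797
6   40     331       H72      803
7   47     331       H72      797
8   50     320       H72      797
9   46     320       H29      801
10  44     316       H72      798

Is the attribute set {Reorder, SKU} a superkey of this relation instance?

Rows 7 and 8 have the same {Reorder, SKU} value (Reorder=H72, SKU=797) but are distinct tuples, so {Reorder, SKU} does not determine every attribute — not a superkey.

No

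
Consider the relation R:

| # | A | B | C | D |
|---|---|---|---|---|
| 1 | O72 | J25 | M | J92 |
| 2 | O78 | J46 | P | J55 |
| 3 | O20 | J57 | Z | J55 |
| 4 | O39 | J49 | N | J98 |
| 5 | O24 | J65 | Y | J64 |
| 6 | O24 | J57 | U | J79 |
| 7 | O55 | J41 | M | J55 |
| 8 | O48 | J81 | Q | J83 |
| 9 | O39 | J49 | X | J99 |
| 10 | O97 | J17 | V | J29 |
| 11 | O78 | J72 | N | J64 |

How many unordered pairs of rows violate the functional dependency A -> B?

2

A=O78: violating pairs (2,11) — 1 pair.
A=O39: all 2 rows agree on B — 0 pairs.
A=O24: violating pairs (5,6) — 1 pair.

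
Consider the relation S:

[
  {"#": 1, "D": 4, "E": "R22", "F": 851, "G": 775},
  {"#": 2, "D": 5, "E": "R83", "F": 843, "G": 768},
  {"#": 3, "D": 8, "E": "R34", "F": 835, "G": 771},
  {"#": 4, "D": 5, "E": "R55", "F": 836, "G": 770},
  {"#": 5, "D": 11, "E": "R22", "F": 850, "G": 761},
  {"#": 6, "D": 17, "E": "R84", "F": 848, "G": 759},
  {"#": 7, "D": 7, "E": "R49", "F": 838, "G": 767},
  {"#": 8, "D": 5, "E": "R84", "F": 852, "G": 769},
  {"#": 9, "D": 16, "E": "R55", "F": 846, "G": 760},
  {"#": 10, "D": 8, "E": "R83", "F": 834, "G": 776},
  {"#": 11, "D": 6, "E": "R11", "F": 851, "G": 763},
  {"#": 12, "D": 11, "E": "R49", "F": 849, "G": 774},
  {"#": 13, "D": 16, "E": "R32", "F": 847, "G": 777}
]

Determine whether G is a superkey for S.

All 13 rows have distinct G values, so G → (all attributes) holds and G is a superkey.

Yes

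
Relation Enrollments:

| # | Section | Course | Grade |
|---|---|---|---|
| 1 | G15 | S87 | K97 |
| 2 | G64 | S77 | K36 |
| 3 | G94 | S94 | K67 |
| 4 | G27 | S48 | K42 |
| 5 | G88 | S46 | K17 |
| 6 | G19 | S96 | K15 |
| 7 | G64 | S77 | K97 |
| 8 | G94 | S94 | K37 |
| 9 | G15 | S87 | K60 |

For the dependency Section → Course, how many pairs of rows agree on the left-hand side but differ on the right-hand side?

Section=G15: all 2 rows agree on Course — 0 pairs.
Section=G64: all 2 rows agree on Course — 0 pairs.
Section=G94: all 2 rows agree on Course — 0 pairs.

0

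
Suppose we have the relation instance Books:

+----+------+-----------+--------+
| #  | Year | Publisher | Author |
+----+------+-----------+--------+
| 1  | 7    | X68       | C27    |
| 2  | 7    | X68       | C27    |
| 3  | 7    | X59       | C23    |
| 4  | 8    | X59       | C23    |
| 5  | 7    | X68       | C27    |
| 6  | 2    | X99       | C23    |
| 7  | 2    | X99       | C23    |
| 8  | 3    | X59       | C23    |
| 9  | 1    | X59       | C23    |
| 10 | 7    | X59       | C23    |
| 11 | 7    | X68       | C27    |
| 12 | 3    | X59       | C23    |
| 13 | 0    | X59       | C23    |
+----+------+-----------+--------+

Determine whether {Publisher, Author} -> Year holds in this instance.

No

(Publisher=X68, Author=C27): rows 1, 2, 5, 11 → Year = 7, 7, 7, 7 ✓
(Publisher=X59, Author=C23): rows 3, 4, 8, 9, 10, 12, 13 → Year takes values {7, 8, 3, 1, 0} — violation
(Publisher=X99, Author=C23): rows 6, 7 → Year = 2, 2 ✓
Two rows agree on {Publisher, Author} but differ on Year, so {Publisher, Author} -> Year does not hold.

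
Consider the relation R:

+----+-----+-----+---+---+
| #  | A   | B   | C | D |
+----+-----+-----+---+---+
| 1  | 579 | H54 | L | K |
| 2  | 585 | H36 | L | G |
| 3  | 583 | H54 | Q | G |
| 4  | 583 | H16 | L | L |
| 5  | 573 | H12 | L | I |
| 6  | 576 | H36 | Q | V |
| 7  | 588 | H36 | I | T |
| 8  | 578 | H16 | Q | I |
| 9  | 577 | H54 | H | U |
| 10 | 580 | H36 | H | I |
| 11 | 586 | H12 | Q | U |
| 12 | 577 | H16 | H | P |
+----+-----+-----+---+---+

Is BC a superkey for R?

All 12 rows have distinct BC values, so BC → (all attributes) holds and BC is a superkey.

Yes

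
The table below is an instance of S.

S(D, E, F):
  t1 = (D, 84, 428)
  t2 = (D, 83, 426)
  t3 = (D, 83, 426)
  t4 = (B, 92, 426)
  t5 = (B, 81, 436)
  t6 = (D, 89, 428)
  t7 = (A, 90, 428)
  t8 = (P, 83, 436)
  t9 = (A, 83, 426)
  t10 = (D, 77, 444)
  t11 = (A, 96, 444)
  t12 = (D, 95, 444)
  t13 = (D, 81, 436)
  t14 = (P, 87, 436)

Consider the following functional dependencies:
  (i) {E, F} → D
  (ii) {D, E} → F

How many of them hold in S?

(i) {E, F} → D: (E=83, F=426): rows 2, 3, 9 → D takes values {D, A} — violation; (E=81, F=436): rows 5, 13 → D takes values {B, D} — violation — fails.
(ii) {D, E} → F: every LHS value maps to a single RHS value — holds.
1 of the 2 dependencies holds.

1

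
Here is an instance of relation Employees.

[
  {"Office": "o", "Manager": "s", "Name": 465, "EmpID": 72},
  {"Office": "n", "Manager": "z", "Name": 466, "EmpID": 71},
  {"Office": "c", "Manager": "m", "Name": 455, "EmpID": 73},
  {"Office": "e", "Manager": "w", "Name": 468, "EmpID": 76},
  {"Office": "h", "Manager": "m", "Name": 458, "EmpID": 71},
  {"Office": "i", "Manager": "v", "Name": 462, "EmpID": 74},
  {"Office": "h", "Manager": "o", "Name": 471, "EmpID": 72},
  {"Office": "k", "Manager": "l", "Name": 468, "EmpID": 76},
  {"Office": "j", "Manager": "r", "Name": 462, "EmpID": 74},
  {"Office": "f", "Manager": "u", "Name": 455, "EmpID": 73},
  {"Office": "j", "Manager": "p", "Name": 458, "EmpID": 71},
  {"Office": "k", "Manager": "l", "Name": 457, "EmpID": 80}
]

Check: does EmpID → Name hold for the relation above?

EmpID=72: 2 rows → Name takes values {465, 471} — violation
EmpID=71: 3 rows → Name takes values {466, 458} — violation
EmpID=73: 2 rows → Name = 455, 455 ✓
EmpID=76: 2 rows → Name = 468, 468 ✓
EmpID=74: 2 rows → Name = 462, 462 ✓
EmpID=80: 1 row → Name = 457 ✓
Two rows agree on EmpID but differ on Name, so EmpID → Name does not hold.

No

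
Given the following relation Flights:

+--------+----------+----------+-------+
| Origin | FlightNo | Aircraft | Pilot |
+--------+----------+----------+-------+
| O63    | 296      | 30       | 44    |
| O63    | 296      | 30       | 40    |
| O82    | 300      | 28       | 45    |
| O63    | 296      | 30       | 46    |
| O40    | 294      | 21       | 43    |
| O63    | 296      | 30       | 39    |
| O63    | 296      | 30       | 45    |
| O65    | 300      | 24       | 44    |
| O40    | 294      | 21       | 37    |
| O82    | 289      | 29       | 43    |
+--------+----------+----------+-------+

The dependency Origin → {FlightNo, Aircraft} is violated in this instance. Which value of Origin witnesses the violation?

Origin=O63: 5 rows → {FlightNo,Aircraft} = (296, 30), (296, 30), (296, 30), (296, 30), (296, 30) ✓
Origin=O82: 2 rows → {FlightNo,Aircraft} takes values {(300, 28), (289, 29)} — violation
Origin=O40: 2 rows → {FlightNo,Aircraft} = (294, 21), (294, 21) ✓
Origin=O65: 1 row → {FlightNo,Aircraft} = (300, 24) ✓
The only Origin value with inconsistent RHS is Origin=O82.

O82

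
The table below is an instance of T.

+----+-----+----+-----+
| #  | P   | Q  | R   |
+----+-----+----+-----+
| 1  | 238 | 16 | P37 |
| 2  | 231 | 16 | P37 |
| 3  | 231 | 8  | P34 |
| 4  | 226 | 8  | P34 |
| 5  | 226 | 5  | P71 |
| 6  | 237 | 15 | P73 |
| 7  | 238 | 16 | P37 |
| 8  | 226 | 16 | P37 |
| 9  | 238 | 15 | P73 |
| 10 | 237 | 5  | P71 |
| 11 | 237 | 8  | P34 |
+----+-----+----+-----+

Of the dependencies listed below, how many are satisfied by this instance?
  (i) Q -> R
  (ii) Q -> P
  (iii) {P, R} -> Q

(i) Q -> R: every LHS value maps to a single RHS value — holds.
(ii) Q -> P: Q=16: rows 1, 2, 7, 8 → P takes values {238, 231, 226} — violation; Q=8: rows 3, 4, 11 → P takes values {231, 226, 237} — violation; Q=5: rows 5, 10 → P takes values {226, 237} — violation; Q=15: rows 6, 9 → P takes values {237, 238} — violation — fails.
(iii) {P, R} -> Q: every LHS value maps to a single RHS value — holds.
2 of the 3 dependencies hold.

2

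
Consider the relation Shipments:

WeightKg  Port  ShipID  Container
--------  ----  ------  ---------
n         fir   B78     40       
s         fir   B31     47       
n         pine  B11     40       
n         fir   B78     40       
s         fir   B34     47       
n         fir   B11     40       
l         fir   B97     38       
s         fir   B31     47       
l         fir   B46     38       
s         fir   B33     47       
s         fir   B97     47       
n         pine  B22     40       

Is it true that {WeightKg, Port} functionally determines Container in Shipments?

(WeightKg=n, Port=fir): 3 rows → Container = 40, 40, 40 ✓
(WeightKg=s, Port=fir): 5 rows → Container = 47, 47, 47, 47, 47 ✓
(WeightKg=n, Port=pine): 2 rows → Container = 40, 40 ✓
(WeightKg=l, Port=fir): 2 rows → Container = 38, 38 ✓
Every {WeightKg, Port} value is associated with a single Container value, so {WeightKg, Port} -> Container holds.

Yes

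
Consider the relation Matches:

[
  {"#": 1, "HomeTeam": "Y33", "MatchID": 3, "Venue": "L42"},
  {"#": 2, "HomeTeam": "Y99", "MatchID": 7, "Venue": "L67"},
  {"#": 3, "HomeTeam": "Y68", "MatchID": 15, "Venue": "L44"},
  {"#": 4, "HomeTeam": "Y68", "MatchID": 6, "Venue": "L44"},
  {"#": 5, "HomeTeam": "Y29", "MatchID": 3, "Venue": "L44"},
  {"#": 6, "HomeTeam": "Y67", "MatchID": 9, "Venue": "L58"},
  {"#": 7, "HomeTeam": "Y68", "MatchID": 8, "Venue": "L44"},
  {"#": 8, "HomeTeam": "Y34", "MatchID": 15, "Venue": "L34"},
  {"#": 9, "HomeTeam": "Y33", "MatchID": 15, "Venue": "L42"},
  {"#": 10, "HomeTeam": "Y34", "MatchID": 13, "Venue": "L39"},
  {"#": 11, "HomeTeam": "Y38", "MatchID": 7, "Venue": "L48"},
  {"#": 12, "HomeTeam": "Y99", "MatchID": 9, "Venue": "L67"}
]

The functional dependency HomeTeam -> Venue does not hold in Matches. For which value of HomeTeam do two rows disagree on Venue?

HomeTeam=Y33: rows 1, 9 → Venue = L42, L42 ✓
HomeTeam=Y99: rows 2, 12 → Venue = L67, L67 ✓
HomeTeam=Y68: rows 3, 4, 7 → Venue = L44, L44, L44 ✓
HomeTeam=Y29: row 5 → Venue = L44 ✓
HomeTeam=Y67: row 6 → Venue = L58 ✓
HomeTeam=Y34: rows 8, 10 → Venue takes values {L34, L39} — violation
HomeTeam=Y38: row 11 → Venue = L48 ✓
The only HomeTeam value with inconsistent Venue is HomeTeam=Y34.

Y34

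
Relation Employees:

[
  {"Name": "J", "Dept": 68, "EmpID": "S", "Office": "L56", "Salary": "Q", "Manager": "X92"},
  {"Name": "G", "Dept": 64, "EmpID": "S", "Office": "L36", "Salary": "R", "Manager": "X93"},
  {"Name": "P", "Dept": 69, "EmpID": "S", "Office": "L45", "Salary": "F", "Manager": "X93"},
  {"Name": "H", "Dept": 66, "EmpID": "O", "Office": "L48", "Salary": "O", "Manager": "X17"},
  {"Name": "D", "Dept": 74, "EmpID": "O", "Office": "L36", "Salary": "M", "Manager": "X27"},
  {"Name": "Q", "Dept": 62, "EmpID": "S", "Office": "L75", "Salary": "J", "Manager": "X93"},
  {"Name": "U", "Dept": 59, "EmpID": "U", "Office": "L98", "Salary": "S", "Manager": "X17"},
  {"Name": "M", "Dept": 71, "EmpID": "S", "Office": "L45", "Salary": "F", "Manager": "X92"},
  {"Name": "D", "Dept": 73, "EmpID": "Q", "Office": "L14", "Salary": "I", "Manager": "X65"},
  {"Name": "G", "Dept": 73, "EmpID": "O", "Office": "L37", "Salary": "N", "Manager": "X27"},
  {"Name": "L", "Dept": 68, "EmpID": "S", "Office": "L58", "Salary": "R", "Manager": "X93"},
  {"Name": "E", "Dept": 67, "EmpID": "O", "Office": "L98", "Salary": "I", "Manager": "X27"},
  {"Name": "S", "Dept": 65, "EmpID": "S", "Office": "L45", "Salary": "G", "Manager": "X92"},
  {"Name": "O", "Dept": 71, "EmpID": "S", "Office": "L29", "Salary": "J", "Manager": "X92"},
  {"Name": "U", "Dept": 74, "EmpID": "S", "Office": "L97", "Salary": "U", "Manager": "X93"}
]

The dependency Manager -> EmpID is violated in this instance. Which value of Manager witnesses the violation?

Manager=X92: 4 rows → EmpID = S, S, S, S ✓
Manager=X93: 5 rows → EmpID = S, S, S, S, S ✓
Manager=X17: 2 rows → EmpID takes values {O, U} — violation
Manager=X27: 3 rows → EmpID = O, O, O ✓
Manager=X65: 1 row → EmpID = Q ✓
The only Manager value with inconsistent EmpID is Manager=X17.

X17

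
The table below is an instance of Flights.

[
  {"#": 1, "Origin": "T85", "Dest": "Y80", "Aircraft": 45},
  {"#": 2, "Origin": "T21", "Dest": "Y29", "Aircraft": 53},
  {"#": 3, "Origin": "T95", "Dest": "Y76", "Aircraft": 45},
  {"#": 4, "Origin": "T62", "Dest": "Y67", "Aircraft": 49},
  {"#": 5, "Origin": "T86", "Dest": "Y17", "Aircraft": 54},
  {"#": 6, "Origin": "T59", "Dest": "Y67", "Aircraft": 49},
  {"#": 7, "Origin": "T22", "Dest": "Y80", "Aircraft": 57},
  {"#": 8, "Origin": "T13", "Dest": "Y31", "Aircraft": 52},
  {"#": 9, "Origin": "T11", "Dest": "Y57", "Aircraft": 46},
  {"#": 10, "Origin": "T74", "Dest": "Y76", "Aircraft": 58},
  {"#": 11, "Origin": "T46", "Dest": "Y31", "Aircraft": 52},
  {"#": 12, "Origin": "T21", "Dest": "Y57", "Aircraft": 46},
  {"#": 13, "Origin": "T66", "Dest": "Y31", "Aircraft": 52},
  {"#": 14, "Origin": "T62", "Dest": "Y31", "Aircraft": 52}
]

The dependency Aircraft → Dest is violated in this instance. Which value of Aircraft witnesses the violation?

45

Aircraft=45: rows 1, 3 → Dest takes values {Y80, Y76} — violation
Aircraft=53: row 2 → Dest = Y29 ✓
Aircraft=49: rows 4, 6 → Dest = Y67, Y67 ✓
Aircraft=54: row 5 → Dest = Y17 ✓
Aircraft=57: row 7 → Dest = Y80 ✓
Aircraft=52: rows 8, 11, 13, 14 → Dest = Y31, Y31, Y31, Y31 ✓
Aircraft=46: rows 9, 12 → Dest = Y57, Y57 ✓
Aircraft=58: row 10 → Dest = Y76 ✓
The only Aircraft value with inconsistent Dest is Aircraft=45.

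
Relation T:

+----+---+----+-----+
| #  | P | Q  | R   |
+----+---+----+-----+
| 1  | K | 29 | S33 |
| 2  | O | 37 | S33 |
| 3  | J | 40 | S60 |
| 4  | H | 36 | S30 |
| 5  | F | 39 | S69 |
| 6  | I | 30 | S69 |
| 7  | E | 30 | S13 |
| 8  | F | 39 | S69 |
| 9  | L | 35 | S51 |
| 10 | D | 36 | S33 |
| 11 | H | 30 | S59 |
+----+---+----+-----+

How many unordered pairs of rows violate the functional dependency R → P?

5

R=S33: violating pairs (1,2), (1,10), (2,10) — 3 pairs.
R=S69: violating pairs (5,6), (6,8) — 2 pairs.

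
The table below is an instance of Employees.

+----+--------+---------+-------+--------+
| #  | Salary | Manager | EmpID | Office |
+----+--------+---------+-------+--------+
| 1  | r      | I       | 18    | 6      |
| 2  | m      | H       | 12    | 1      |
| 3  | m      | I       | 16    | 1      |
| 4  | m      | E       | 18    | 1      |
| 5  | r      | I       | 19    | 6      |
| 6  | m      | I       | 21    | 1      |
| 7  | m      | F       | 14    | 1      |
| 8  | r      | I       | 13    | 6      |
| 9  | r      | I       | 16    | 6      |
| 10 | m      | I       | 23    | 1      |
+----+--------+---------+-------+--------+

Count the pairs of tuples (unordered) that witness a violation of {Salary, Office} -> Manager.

(Salary=r, Office=6): all 4 rows agree on Manager — 0 pairs.
(Salary=m, Office=1): violating pairs (2,3), (2,4), (2,6), (2,7), (2,10), (3,4), (3,7), (4,6), (4,7), (4,10), (6,7), (7,10) — 12 pairs.

12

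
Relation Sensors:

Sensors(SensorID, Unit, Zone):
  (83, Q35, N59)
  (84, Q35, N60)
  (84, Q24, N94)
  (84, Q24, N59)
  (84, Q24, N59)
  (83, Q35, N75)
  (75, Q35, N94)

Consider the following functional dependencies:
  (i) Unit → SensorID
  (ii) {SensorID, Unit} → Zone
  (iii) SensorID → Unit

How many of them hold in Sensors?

0

(i) Unit → SensorID: Unit=Q35: 4 rows → SensorID takes values {83, 84, 75} — violation — fails.
(ii) {SensorID, Unit} → Zone: (SensorID=83, Unit=Q35): 2 rows → Zone takes values {N59, N75} — violation; (SensorID=84, Unit=Q24): 3 rows → Zone takes values {N94, N59} — violation — fails.
(iii) SensorID → Unit: SensorID=84: 4 rows → Unit takes values {Q35, Q24} — violation — fails.
None of the 3 dependencies hold.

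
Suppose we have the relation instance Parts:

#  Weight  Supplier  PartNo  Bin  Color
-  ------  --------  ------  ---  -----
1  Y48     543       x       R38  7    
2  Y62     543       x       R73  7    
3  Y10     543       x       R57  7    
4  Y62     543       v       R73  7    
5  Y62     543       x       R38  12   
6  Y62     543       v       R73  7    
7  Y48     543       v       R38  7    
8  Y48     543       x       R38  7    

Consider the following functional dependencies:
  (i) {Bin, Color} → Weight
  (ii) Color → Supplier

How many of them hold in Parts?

(i) {Bin, Color} → Weight: every LHS value maps to a single RHS value — holds.
(ii) Color → Supplier: every LHS value maps to a single RHS value — holds.
2 of the 2 dependencies hold.

2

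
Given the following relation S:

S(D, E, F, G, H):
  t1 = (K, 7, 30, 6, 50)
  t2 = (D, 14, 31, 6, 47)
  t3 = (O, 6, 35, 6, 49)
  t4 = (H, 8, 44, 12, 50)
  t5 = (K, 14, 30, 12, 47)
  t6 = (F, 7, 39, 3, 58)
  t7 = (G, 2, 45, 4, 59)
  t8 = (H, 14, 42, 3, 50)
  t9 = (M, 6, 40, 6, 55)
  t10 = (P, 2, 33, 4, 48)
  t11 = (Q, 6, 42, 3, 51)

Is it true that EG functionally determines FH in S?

(E=7, G=6): row 1 → {F,H} = (30, 50) ✓
(E=14, G=6): row 2 → {F,H} = (31, 47) ✓
(E=6, G=6): rows 3, 9 → {F,H} takes values {(35, 49), (40, 55)} — violation
(E=8, G=12): row 4 → {F,H} = (44, 50) ✓
(E=14, G=12): row 5 → {F,H} = (30, 47) ✓
(E=7, G=3): row 6 → {F,H} = (39, 58) ✓
(E=2, G=4): rows 7, 10 → {F,H} takes values {(45, 59), (33, 48)} — violation
(E=14, G=3): row 8 → {F,H} = (42, 50) ✓
(E=6, G=3): row 11 → {F,H} = (42, 51) ✓
Two rows agree on EG but differ on FH, so EG → FH does not hold.

No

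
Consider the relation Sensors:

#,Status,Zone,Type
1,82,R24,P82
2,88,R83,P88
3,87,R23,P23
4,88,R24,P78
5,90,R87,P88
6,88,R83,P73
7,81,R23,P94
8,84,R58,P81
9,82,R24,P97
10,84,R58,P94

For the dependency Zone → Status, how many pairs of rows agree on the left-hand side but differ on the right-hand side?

3

Zone=R24: violating pairs (1,4), (4,9) — 2 pairs.
Zone=R83: all 2 rows agree on Status — 0 pairs.
Zone=R23: violating pairs (3,7) — 1 pair.
Zone=R58: all 2 rows agree on Status — 0 pairs.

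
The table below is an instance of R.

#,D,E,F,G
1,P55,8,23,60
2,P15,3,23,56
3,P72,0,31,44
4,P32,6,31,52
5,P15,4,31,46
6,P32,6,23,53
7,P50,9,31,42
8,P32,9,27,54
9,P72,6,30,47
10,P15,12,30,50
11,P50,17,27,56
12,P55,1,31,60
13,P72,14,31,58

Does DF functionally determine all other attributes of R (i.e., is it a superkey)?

Rows 3 and 13 have the same DF value (D=P72, F=31) but are distinct tuples, so DF does not determine every attribute — not a superkey.

No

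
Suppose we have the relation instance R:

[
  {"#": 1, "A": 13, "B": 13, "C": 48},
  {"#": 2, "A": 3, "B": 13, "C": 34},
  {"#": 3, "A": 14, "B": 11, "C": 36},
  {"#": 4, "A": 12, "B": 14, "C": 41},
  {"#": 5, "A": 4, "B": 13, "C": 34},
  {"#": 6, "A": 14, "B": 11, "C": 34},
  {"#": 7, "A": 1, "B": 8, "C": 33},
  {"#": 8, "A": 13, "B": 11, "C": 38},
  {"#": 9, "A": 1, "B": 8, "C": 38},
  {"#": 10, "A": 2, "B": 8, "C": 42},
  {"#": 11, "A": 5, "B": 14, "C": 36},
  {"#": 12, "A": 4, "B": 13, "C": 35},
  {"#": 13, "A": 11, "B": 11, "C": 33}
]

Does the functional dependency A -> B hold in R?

No

A=13: rows 1, 8 → B takes values {13, 11} — violation
A=3: row 2 → B = 13 ✓
A=14: rows 3, 6 → B = 11, 11 ✓
A=12: row 4 → B = 14 ✓
A=4: rows 5, 12 → B = 13, 13 ✓
A=1: rows 7, 9 → B = 8, 8 ✓
A=2: row 10 → B = 8 ✓
A=5: row 11 → B = 14 ✓
A=11: row 13 → B = 11 ✓
Two rows agree on A but differ on B, so A -> B does not hold.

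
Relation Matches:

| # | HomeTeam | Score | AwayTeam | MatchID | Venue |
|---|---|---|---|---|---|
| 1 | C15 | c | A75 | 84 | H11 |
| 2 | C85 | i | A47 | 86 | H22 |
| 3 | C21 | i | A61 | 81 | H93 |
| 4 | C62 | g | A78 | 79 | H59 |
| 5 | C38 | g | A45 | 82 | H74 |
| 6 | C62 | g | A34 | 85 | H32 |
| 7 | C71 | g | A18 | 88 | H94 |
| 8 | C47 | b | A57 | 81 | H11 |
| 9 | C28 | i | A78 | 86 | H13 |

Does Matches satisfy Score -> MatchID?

Score=c: row 1 → MatchID = 84 ✓
Score=i: rows 2, 3, 9 → MatchID takes values {86, 81} — violation
Score=g: rows 4, 5, 6, 7 → MatchID takes values {79, 82, 85, 88} — violation
Score=b: row 8 → MatchID = 81 ✓
Two rows agree on Score but differ on MatchID, so Score -> MatchID does not hold.

No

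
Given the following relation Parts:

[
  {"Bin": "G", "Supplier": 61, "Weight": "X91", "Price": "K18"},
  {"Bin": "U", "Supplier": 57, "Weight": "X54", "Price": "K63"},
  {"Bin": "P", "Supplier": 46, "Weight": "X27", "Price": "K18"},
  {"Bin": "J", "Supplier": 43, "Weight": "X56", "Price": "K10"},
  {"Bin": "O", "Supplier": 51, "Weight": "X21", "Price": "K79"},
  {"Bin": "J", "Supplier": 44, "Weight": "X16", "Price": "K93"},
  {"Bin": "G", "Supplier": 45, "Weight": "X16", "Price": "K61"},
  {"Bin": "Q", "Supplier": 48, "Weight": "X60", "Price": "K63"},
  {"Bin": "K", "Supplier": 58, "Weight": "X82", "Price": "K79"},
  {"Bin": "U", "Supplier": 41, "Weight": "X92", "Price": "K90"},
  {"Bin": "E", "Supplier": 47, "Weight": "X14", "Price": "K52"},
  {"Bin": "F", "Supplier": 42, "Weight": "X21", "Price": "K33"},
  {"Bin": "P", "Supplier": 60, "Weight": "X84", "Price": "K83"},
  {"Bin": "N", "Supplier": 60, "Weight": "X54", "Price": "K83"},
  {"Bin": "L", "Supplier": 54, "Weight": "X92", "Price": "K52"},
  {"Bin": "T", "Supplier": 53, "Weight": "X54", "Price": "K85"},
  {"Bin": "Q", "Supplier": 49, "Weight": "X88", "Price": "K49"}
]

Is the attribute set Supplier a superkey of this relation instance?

Two distinct rows share Supplier=60, so Supplier does not determine every attribute — not a superkey.

No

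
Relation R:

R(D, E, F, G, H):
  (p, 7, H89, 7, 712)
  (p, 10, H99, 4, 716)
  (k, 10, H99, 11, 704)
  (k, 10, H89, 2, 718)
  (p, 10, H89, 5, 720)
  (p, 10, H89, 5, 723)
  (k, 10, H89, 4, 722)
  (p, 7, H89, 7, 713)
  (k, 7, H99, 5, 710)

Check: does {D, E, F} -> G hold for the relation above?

(D=p, E=7, F=H89): 2 rows → G = 7, 7 ✓
(D=p, E=10, F=H99): 1 row → G = 4 ✓
(D=k, E=10, F=H99): 1 row → G = 11 ✓
(D=k, E=10, F=H89): 2 rows → G takes values {2, 4} — violation
(D=p, E=10, F=H89): 2 rows → G = 5, 5 ✓
(D=k, E=7, F=H99): 1 row → G = 5 ✓
Two rows agree on {D, E, F} but differ on G, so {D, E, F} -> G does not hold.

No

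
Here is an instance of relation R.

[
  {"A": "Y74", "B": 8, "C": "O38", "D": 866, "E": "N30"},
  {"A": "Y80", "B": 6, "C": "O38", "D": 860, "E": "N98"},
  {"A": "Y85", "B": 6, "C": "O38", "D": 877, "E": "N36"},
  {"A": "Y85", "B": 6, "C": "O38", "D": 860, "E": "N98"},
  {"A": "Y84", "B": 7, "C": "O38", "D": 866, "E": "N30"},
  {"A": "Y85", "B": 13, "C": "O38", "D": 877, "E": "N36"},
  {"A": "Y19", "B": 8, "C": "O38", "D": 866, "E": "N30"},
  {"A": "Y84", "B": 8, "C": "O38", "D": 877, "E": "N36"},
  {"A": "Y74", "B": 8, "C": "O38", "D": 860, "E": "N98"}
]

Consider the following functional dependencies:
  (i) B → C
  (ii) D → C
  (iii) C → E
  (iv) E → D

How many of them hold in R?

(i) B → C: every LHS value maps to a single RHS value — holds.
(ii) D → C: every LHS value maps to a single RHS value — holds.
(iii) C → E: C=O38: 9 rows → E takes values {N30, N98, N36} — violation — fails.
(iv) E → D: every LHS value maps to a single RHS value — holds.
3 of the 4 dependencies hold.

3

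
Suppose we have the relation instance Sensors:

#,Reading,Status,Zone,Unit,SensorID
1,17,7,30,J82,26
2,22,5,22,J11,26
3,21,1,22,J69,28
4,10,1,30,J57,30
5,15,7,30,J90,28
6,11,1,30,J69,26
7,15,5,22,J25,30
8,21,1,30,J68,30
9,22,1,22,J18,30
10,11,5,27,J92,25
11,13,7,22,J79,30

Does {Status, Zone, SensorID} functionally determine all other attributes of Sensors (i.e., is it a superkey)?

Rows 4 and 8 have the same {Status, Zone, SensorID} value (Status=1, Zone=30, SensorID=30) but are distinct tuples, so {Status, Zone, SensorID} does not determine every attribute — not a superkey.

No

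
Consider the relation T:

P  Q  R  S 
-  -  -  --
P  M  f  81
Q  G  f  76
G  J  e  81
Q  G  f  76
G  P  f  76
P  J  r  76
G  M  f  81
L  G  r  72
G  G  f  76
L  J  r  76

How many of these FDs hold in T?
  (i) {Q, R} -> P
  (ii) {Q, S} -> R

1

(i) {Q, R} -> P: (Q=M, R=f): 2 rows → P takes values {P, G} — violation; (Q=G, R=f): 3 rows → P takes values {Q, G} — violation; (Q=J, R=r): 2 rows → P takes values {P, L} — violation — fails.
(ii) {Q, S} -> R: every LHS value maps to a single RHS value — holds.
1 of the 2 dependencies holds.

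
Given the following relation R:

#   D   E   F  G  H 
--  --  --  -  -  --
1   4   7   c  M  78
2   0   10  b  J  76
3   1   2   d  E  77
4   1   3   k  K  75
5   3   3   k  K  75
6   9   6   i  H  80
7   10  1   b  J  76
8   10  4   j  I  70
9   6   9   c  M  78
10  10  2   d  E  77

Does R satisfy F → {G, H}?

F=c: rows 1, 9 → {G,H} = (M, 78), (M, 78) ✓
F=b: rows 2, 7 → {G,H} = (J, 76), (J, 76) ✓
F=d: rows 3, 10 → {G,H} = (E, 77), (E, 77) ✓
F=k: rows 4, 5 → {G,H} = (K, 75), (K, 75) ✓
F=i: row 6 → {G,H} = (H, 80) ✓
F=j: row 8 → {G,H} = (I, 70) ✓
Every F value is associated with a single {G, H} value, so F → {G, H} holds.

Yes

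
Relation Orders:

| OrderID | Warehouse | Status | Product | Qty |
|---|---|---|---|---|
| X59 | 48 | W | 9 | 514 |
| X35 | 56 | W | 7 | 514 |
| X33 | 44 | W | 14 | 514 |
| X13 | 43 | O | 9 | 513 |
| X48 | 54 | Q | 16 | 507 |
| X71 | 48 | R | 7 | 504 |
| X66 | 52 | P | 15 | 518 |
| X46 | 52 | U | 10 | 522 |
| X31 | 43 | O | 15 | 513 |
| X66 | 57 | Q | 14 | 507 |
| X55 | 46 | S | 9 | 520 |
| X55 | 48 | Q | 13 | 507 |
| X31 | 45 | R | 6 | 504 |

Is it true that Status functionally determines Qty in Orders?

Status=W: 3 rows → Qty = 514, 514, 514 ✓
Status=O: 2 rows → Qty = 513, 513 ✓
Status=Q: 3 rows → Qty = 507, 507, 507 ✓
Status=R: 2 rows → Qty = 504, 504 ✓
Status=P: 1 row → Qty = 518 ✓
Status=U: 1 row → Qty = 522 ✓
Status=S: 1 row → Qty = 520 ✓
Every Status value is associated with a single Qty value, so Status → Qty holds.

Yes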